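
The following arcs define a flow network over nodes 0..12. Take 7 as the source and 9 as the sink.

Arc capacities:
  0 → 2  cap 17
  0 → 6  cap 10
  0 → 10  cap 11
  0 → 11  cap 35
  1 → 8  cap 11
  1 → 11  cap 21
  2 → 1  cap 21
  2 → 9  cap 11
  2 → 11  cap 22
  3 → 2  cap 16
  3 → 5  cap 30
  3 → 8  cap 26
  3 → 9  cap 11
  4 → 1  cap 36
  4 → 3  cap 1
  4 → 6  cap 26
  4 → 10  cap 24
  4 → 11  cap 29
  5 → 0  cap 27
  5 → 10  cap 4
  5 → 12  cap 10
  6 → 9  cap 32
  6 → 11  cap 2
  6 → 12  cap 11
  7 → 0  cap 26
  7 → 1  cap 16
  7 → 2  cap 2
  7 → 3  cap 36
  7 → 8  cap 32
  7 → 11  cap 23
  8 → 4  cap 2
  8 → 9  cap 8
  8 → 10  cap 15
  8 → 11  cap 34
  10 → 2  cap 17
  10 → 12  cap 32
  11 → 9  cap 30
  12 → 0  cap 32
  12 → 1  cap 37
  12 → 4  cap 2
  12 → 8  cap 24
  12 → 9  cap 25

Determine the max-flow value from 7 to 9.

augment #1: 7→2→9 bottleneck 2, total now 2
augment #2: 7→3→9 bottleneck 11, total now 13
augment #3: 7→8→9 bottleneck 8, total now 21
augment #4: 7→11→9 bottleneck 23, total now 44
augment #5: 7→0→2→9 bottleneck 9, total now 53
augment #6: 7→0→6→9 bottleneck 10, total now 63
augment #7: 7→0→11→9 bottleneck 7, total now 70
augment #8: 7→3→5→12→9 bottleneck 10, total now 80
augment #9: 7→8→4→6→9 bottleneck 2, total now 82
augment #10: 7→8→10→12→9 bottleneck 15, total now 97
augment #11: 7→3→5→10→12→4→6→9 bottleneck 2, total now 99

Maximum flow value: 99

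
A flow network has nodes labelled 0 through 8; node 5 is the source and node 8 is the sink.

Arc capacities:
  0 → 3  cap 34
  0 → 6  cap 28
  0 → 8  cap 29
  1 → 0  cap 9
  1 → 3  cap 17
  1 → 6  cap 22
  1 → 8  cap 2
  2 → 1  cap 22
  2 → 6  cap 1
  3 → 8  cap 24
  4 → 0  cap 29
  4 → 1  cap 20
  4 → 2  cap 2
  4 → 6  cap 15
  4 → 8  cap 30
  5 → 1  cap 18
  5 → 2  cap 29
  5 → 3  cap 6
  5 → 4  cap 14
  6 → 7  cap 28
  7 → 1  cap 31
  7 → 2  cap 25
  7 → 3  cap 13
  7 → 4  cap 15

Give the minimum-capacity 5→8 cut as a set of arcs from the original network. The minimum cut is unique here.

Min-cut arcs: {(2,1), (2,6), (5,1), (5,3), (5,4)} (total capacity 61)

augment #1: 5→1→8 push 2
augment #2: 5→3→8 push 6
augment #3: 5→4→8 push 14
augment #4: 5→1→0→8 push 9
augment #5: 5→1→3→8 push 7
augment #6: 5→2→1→3→8 push 10
augment #7: 5→2→6→7→3→8 push 1
augment #8: 5→2→1→6→7→4→8 push 12
max flow = 61; residual-reachable set from 5 gives S-side
cut edges (S→T): {(2,1), (2,6), (5,1), (5,3), (5,4)} total cap 61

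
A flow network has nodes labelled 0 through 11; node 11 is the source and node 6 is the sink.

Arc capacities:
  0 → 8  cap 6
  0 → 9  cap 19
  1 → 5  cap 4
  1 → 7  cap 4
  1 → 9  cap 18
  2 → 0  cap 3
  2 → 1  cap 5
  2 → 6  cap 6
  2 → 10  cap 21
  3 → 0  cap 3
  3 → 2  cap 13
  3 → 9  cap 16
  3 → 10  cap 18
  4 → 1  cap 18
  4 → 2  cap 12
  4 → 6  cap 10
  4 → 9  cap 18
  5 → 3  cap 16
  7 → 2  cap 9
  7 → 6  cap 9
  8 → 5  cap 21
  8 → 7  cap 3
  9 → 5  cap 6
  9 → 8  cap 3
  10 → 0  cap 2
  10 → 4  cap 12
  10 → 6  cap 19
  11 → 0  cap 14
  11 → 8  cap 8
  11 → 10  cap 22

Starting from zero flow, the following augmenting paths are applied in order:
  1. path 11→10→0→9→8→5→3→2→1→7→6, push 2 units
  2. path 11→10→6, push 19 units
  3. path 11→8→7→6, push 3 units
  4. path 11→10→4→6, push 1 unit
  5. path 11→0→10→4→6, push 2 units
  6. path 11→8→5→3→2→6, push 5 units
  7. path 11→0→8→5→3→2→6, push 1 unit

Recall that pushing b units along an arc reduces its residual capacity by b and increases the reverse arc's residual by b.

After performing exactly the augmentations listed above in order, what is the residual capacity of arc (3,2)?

Residual capacity of (3,2): 5

after path 1 (11→10→0→9→8→5→3→2→1→7→6, push 2): res(3,2)=11
after path 2 (11→10→6, push 19): res(3,2)=11
after path 3 (11→8→7→6, push 3): res(3,2)=11
after path 4 (11→10→4→6, push 1): res(3,2)=11
after path 5 (11→0→10→4→6, push 2): res(3,2)=11
after path 6 (11→8→5→3→2→6, push 5): res(3,2)=6
after path 7 (11→0→8→5→3→2→6, push 1): res(3,2)=5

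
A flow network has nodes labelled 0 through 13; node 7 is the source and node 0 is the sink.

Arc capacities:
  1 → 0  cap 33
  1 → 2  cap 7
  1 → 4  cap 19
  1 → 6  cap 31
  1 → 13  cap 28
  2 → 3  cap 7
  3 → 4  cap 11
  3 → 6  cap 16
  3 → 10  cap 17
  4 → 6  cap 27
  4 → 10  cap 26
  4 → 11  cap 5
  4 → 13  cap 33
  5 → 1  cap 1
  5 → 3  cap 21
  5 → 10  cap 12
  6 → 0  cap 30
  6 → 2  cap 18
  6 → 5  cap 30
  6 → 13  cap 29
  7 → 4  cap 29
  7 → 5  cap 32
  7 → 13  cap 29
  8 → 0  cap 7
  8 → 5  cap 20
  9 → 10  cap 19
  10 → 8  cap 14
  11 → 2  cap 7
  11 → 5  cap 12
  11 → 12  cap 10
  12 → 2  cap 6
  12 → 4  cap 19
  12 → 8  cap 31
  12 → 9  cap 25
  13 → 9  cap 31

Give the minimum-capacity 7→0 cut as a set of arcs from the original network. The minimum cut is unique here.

augment #1: 7→4→6→0 push 27
augment #2: 7→5→1→0 push 1
augment #3: 7→4→10→8→0 push 2
augment #4: 7→5→3→6→0 push 3
augment #5: 7→5→10→8→0 push 5
max flow = 38; residual-reachable set from 7 gives S-side
cut edges (S→T): {(5,1), (6,0), (8,0)} total cap 38

Min-cut arcs: {(5,1), (6,0), (8,0)} (total capacity 38)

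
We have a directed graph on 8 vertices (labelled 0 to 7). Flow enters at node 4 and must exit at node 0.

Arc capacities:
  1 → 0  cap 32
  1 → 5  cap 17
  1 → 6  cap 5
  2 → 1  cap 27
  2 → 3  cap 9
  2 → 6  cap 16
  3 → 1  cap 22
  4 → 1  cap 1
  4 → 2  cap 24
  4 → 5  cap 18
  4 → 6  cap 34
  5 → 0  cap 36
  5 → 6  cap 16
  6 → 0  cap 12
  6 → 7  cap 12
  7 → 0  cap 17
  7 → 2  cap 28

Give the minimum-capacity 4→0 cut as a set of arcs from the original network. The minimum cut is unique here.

Min-cut arcs: {(4,1), (4,2), (4,5), (6,0), (6,7)} (total capacity 67)

augment #1: 4→1→0 push 1
augment #2: 4→5→0 push 18
augment #3: 4→6→0 push 12
augment #4: 4→2→1→0 push 24
augment #5: 4→6→7→0 push 12
max flow = 67; residual-reachable set from 4 gives S-side
cut edges (S→T): {(4,1), (4,2), (4,5), (6,0), (6,7)} total cap 67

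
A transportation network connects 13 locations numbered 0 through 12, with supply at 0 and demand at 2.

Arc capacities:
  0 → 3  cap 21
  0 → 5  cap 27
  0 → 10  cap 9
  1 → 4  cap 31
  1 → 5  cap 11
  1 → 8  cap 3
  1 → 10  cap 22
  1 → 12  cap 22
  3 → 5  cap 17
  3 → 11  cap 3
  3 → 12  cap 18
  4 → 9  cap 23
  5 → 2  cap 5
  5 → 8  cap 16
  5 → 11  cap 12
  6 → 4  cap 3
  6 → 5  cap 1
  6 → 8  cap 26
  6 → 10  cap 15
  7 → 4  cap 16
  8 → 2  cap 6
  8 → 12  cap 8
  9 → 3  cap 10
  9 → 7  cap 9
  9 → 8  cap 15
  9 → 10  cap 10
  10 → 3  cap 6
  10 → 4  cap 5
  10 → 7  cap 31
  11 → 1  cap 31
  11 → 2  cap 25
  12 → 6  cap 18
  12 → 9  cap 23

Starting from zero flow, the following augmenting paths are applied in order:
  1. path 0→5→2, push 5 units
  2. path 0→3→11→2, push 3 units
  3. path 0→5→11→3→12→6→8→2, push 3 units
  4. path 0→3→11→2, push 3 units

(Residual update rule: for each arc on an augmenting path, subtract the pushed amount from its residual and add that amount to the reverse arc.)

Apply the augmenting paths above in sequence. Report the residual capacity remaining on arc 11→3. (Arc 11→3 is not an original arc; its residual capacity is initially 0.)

after path 1 (0→5→2, push 5): res(11,3)=0
after path 2 (0→3→11→2, push 3): res(11,3)=3
after path 3 (0→5→11→3→12→6→8→2, push 3): res(11,3)=0
after path 4 (0→3→11→2, push 3): res(11,3)=3

Residual capacity of (11,3): 3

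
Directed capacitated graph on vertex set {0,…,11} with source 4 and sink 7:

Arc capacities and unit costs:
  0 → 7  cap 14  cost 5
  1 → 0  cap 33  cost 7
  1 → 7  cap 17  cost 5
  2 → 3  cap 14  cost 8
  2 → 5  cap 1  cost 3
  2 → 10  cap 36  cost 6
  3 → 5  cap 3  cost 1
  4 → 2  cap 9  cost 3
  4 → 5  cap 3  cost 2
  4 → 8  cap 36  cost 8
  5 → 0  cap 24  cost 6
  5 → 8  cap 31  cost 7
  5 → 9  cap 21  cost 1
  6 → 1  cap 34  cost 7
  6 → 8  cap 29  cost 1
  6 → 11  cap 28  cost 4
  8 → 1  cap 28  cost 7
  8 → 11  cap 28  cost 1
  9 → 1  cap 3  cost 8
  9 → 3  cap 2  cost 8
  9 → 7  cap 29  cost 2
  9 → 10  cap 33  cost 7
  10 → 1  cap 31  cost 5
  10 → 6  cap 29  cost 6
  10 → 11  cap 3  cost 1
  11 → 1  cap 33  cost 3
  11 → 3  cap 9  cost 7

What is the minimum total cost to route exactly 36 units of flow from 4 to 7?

Minimum cost for 36 units: 647

shortest-cost path #1: 4→5→9→7 push 3 @ unit cost 5 (adds 15)
shortest-cost path #2: 4→2→5→9→7 push 1 @ unit cost 9 (adds 9)
shortest-cost path #3: 4→2→3→5→9→7 push 3 @ unit cost 15 (adds 45)
shortest-cost path #4: 4→8→11→1→7 push 17 @ unit cost 17 (adds 289)
shortest-cost path #5: 4→8→11→1→0→7 push 11 @ unit cost 24 (adds 264)
shortest-cost path #6: 4→2→10→11→1→0→7 push 1 @ unit cost 25 (adds 25)
total cost = 647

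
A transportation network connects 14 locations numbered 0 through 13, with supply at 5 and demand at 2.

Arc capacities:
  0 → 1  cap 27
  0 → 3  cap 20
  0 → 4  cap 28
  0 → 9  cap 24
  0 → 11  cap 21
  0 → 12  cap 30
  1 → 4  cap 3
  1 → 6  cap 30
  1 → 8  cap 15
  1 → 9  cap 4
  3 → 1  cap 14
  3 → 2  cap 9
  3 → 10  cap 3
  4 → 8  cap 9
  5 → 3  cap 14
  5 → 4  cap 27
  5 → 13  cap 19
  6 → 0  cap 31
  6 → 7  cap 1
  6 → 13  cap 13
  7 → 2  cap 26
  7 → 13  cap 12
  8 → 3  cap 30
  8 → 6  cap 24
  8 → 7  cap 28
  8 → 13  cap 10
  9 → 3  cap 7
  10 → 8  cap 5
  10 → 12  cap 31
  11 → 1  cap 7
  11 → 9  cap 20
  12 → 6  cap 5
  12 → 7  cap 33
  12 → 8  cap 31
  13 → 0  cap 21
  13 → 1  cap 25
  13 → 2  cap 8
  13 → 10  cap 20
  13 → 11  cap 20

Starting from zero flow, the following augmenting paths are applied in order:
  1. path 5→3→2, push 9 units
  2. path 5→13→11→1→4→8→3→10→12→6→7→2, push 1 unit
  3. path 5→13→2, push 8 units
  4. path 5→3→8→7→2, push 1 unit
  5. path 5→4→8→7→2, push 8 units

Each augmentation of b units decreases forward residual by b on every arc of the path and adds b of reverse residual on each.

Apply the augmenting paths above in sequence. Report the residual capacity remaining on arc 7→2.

after path 1 (5→3→2, push 9): res(7,2)=26
after path 2 (5→13→11→1→4→8→3→10→12→6→7→2, push 1): res(7,2)=25
after path 3 (5→13→2, push 8): res(7,2)=25
after path 4 (5→3→8→7→2, push 1): res(7,2)=24
after path 5 (5→4→8→7→2, push 8): res(7,2)=16

Residual capacity of (7,2): 16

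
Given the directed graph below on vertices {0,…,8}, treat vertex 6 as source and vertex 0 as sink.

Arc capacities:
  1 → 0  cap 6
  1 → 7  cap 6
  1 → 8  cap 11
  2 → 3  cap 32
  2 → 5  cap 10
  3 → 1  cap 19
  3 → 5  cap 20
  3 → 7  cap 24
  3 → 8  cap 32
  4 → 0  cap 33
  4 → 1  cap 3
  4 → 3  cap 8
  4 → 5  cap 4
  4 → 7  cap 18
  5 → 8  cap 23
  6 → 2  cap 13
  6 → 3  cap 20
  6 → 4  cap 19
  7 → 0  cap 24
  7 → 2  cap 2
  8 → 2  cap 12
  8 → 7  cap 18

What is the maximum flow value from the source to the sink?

Maximum flow value: 49

augment #1: 6→4→0 bottleneck 19, total now 19
augment #2: 6→3→1→0 bottleneck 6, total now 25
augment #3: 6→3→7→0 bottleneck 14, total now 39
augment #4: 6→2→3→7→0 bottleneck 10, total now 49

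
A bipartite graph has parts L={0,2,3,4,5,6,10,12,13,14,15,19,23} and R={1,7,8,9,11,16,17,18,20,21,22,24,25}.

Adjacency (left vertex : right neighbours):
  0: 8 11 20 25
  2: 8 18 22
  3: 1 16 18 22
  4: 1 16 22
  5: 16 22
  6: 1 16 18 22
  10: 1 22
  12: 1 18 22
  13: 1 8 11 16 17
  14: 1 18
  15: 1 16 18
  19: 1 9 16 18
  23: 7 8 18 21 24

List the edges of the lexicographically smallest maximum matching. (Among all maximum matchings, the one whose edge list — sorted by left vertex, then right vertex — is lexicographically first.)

Lex-smallest maximum matching: {(0,11), (2,8), (3,1), (4,16), (5,22), (6,18), (13,17), (19,9), (23,7)}

|M| = 9 (so the lex-smallest maximum matching has 9 edges)
process left vertices in ascending order; for each, take the smallest-labelled available neighbour that still permits 9 edges overall, or leave it unmatched if none does
lex-smallest matching: {0-11, 2-8, 3-1, 4-16, 5-22, 6-18, 13-17, 19-9, 23-7}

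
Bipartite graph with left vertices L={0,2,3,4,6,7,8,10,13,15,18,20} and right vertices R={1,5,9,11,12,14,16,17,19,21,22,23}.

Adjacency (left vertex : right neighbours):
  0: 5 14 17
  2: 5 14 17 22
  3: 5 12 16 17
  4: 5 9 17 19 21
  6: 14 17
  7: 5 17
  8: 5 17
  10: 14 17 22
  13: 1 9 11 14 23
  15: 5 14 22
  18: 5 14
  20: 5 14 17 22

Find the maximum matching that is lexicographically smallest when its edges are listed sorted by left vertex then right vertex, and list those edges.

Lex-smallest maximum matching: {(0,5), (2,14), (3,12), (4,9), (6,17), (10,22), (13,1)}

|M| = 7 (so the lex-smallest maximum matching has 7 edges)
process left vertices in ascending order; for each, take the smallest-labelled available neighbour that still permits 7 edges overall, or leave it unmatched if none does
lex-smallest matching: {0-5, 2-14, 3-12, 4-9, 6-17, 10-22, 13-1}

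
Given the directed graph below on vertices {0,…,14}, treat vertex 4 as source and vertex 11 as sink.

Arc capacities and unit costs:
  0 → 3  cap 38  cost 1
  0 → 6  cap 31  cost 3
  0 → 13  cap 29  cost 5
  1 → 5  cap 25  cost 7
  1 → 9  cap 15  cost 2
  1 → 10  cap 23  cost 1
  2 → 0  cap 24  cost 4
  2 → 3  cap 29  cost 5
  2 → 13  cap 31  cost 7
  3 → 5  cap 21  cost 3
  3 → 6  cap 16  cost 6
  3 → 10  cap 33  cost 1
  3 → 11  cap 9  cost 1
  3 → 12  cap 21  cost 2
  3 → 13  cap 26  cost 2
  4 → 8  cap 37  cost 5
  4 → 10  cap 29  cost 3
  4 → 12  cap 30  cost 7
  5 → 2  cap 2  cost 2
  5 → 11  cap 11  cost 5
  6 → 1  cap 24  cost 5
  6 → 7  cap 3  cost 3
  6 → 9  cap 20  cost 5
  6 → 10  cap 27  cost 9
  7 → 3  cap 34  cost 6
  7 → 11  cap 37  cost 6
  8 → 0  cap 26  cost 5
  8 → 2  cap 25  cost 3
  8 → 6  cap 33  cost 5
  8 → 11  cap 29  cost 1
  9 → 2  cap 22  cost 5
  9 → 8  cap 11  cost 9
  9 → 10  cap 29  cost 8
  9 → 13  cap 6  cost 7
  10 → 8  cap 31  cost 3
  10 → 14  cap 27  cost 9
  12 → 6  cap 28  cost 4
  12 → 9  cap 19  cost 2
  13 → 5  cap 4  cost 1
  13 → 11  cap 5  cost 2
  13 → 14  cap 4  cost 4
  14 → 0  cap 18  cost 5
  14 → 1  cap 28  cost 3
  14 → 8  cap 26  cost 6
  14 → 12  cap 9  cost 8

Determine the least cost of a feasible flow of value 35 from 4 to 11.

Minimum cost for 35 units: 246

shortest-cost path #1: 4→8→11 push 29 @ unit cost 6 (adds 174)
shortest-cost path #2: 4→8→0→3→11 push 6 @ unit cost 12 (adds 72)
total cost = 246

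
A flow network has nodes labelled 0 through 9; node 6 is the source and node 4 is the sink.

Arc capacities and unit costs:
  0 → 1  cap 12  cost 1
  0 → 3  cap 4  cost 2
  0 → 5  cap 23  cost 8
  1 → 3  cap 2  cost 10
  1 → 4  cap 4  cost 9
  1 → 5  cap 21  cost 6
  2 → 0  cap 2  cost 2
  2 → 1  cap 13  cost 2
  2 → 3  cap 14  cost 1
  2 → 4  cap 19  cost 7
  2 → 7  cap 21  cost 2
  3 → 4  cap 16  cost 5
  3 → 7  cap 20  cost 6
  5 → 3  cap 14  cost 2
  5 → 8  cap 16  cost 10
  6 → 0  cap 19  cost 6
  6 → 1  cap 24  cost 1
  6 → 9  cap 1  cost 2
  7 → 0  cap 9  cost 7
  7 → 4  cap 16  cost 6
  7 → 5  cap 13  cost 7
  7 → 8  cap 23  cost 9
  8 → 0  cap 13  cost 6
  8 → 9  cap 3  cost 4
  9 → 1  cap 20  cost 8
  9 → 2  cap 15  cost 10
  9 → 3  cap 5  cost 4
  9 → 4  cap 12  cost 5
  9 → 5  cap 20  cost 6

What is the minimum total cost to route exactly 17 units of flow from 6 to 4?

shortest-cost path #1: 6→9→4 push 1 @ unit cost 7 (adds 7)
shortest-cost path #2: 6→1→4 push 4 @ unit cost 10 (adds 40)
shortest-cost path #3: 6→0→3→4 push 4 @ unit cost 13 (adds 52)
shortest-cost path #4: 6→1→5→3→4 push 8 @ unit cost 14 (adds 112)
total cost = 211

Minimum cost for 17 units: 211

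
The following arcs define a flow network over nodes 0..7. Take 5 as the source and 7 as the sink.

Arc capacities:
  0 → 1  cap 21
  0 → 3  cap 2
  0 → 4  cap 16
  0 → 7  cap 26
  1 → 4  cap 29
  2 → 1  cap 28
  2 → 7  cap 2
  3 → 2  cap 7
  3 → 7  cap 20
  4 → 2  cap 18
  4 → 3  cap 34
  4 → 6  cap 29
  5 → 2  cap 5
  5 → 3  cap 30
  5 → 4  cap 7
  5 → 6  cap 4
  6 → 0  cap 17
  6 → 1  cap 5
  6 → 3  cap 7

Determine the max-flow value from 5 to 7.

Maximum flow value: 39

augment #1: 5→2→7 bottleneck 2, total now 2
augment #2: 5→3→7 bottleneck 20, total now 22
augment #3: 5→6→0→7 bottleneck 4, total now 26
augment #4: 5→4→6→0→7 bottleneck 7, total now 33
augment #5: 5→2→1→4→6→0→7 bottleneck 3, total now 36
augment #6: 5→3→2→1→4→6→0→7 bottleneck 3, total now 39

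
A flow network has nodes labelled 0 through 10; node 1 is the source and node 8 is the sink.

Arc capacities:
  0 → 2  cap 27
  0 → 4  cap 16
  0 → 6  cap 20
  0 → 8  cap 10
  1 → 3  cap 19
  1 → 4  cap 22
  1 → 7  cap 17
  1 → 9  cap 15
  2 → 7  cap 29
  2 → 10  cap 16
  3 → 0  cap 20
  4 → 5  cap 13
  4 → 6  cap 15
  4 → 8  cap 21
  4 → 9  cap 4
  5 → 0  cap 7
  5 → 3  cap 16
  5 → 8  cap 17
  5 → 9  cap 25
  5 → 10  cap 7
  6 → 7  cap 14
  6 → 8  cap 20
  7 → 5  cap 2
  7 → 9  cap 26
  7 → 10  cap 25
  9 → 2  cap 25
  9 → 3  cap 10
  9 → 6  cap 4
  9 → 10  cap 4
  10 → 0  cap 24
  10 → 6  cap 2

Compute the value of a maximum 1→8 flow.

augment #1: 1→4→8 bottleneck 21, total now 21
augment #2: 1→3→0→8 bottleneck 10, total now 31
augment #3: 1→4→5→8 bottleneck 1, total now 32
augment #4: 1→7→5→8 bottleneck 2, total now 34
augment #5: 1→9→6→8 bottleneck 4, total now 38
augment #6: 1→3→0→6→8 bottleneck 9, total now 47
augment #7: 1→7→10→6→8 bottleneck 2, total now 49
augment #8: 1→7→10→0→6→8 bottleneck 5, total now 54
augment #9: 1→7→10→0→4→5→8 bottleneck 8, total now 62
augment #10: 1→9→3→0→4→5→8 bottleneck 1, total now 63
augment #11: 1→9→10→0→4→5→8 bottleneck 3, total now 66

Maximum flow value: 66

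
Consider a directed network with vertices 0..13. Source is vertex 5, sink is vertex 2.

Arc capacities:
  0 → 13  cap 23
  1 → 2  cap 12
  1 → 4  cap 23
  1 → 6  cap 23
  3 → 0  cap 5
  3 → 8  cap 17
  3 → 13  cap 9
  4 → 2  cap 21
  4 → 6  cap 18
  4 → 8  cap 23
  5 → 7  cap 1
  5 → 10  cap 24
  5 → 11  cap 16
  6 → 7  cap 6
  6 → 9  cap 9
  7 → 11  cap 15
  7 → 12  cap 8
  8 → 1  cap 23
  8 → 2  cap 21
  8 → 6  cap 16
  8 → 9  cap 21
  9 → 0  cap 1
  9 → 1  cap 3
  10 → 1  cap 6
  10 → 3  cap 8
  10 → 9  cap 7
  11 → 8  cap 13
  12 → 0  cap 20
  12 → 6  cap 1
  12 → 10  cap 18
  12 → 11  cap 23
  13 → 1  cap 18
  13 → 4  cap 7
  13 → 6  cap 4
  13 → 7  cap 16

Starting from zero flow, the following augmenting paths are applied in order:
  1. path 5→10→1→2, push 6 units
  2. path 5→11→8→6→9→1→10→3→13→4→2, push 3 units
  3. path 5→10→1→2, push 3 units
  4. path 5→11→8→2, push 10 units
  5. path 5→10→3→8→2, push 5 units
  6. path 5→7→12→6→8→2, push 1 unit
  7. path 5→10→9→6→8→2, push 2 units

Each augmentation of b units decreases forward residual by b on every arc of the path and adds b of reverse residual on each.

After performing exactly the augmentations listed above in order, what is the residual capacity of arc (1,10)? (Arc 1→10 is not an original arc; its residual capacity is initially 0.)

Residual capacity of (1,10): 6

after path 1 (5→10→1→2, push 6): res(1,10)=6
after path 2 (5→11→8→6→9→1→10→3→13→4→2, push 3): res(1,10)=3
after path 3 (5→10→1→2, push 3): res(1,10)=6
after path 4 (5→11→8→2, push 10): res(1,10)=6
after path 5 (5→10→3→8→2, push 5): res(1,10)=6
after path 6 (5→7→12→6→8→2, push 1): res(1,10)=6
after path 7 (5→10→9→6→8→2, push 2): res(1,10)=6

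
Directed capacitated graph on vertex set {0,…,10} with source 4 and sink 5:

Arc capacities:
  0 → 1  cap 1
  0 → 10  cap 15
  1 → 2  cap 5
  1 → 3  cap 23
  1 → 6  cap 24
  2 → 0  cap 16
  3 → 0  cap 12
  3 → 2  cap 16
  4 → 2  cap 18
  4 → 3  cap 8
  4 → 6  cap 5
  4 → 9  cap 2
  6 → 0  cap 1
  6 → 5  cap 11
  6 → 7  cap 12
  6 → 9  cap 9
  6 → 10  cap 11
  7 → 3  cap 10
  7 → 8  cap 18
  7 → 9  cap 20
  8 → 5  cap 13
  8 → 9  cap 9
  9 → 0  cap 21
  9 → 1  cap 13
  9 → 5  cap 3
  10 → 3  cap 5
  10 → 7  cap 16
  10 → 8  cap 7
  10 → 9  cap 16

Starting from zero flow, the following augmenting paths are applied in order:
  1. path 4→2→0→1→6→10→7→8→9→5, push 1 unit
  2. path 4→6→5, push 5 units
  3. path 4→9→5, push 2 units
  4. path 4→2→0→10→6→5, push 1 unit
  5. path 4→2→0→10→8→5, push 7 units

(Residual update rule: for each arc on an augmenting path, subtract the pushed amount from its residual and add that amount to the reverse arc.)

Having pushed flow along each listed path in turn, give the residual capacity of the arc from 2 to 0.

Residual capacity of (2,0): 7

after path 1 (4→2→0→1→6→10→7→8→9→5, push 1): res(2,0)=15
after path 2 (4→6→5, push 5): res(2,0)=15
after path 3 (4→9→5, push 2): res(2,0)=15
after path 4 (4→2→0→10→6→5, push 1): res(2,0)=14
after path 5 (4→2→0→10→8→5, push 7): res(2,0)=7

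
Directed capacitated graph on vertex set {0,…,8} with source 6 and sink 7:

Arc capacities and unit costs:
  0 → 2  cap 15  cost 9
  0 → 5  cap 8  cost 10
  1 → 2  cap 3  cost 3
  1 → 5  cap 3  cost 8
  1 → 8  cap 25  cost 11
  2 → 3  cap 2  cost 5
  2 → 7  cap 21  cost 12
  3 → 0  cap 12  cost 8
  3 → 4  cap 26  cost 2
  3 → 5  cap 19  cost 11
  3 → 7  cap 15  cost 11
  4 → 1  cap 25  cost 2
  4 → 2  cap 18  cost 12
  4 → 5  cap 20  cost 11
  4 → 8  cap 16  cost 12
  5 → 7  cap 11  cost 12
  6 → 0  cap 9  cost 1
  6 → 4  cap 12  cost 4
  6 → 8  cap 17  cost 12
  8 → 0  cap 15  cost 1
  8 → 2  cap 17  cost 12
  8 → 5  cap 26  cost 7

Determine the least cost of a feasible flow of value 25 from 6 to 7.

shortest-cost path #1: 6→4→1→2→7 push 3 @ unit cost 21 (adds 63)
shortest-cost path #2: 6→0→2→7 push 9 @ unit cost 22 (adds 198)
shortest-cost path #3: 6→4→1→5→7 push 3 @ unit cost 26 (adds 78)
shortest-cost path #4: 6→4→5→7 push 6 @ unit cost 27 (adds 162)
shortest-cost path #5: 6→8→5→7 push 2 @ unit cost 31 (adds 62)
shortest-cost path #6: 6→8→5→4→2→7 push 2 @ unit cost 32 (adds 64)
total cost = 627

Minimum cost for 25 units: 627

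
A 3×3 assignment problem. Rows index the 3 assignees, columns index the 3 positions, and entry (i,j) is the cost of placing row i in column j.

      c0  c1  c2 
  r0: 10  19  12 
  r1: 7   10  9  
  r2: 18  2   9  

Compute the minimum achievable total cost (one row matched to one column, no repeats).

Minimum assignment cost: 21

one of 2 optimal assignments: row0→col0 (cost 10), row1→col2 (cost 9), row2→col1 (cost 2)
total = 10 + 9 + 2 = 21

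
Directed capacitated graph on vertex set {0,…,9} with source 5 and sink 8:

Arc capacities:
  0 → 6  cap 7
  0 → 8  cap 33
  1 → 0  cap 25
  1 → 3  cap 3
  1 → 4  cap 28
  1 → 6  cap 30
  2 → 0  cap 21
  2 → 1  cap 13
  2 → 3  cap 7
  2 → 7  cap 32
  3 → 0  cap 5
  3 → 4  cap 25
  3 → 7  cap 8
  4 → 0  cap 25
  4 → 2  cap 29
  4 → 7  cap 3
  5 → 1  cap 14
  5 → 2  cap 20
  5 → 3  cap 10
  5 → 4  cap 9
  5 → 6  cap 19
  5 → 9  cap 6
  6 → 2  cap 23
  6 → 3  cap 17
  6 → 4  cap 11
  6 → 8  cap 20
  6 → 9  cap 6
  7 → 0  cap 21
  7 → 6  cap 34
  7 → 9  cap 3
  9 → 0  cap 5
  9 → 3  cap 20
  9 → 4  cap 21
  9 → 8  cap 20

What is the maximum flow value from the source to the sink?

augment #1: 5→6→8 bottleneck 19, total now 19
augment #2: 5→9→8 bottleneck 6, total now 25
augment #3: 5→1→0→8 bottleneck 14, total now 39
augment #4: 5→2→0→8 bottleneck 19, total now 58
augment #5: 5→2→0→6→8 bottleneck 1, total now 59
augment #6: 5→3→7→9→8 bottleneck 3, total now 62
augment #7: 5→3→0→6→9→8 bottleneck 5, total now 67
augment #8: 5→3→7→6→9→8 bottleneck 1, total now 68

Maximum flow value: 68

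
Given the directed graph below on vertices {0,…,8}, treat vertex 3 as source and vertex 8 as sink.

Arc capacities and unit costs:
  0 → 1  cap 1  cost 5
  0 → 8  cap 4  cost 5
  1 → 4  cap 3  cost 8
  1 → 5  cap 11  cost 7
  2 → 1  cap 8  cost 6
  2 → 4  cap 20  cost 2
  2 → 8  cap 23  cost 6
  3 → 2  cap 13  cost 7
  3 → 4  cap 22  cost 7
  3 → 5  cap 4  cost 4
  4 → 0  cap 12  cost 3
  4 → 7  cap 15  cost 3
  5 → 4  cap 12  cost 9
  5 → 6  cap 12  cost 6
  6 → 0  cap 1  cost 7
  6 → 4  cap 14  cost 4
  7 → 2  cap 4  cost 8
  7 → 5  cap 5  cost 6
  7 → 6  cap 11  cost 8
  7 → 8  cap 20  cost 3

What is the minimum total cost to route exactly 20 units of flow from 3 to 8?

shortest-cost path #1: 3→4→7→8 push 15 @ unit cost 13 (adds 195)
shortest-cost path #2: 3→2→8 push 5 @ unit cost 13 (adds 65)
total cost = 260

Minimum cost for 20 units: 260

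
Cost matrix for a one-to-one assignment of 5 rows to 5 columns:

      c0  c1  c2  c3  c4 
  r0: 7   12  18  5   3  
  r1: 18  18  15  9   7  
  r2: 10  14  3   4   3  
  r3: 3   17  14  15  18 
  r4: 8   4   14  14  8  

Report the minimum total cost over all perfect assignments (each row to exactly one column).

one of 2 optimal assignments: row0→col3 (cost 5), row1→col4 (cost 7), row2→col2 (cost 3), row3→col0 (cost 3), row4→col1 (cost 4)
total = 5 + 7 + 3 + 3 + 4 = 22

Minimum assignment cost: 22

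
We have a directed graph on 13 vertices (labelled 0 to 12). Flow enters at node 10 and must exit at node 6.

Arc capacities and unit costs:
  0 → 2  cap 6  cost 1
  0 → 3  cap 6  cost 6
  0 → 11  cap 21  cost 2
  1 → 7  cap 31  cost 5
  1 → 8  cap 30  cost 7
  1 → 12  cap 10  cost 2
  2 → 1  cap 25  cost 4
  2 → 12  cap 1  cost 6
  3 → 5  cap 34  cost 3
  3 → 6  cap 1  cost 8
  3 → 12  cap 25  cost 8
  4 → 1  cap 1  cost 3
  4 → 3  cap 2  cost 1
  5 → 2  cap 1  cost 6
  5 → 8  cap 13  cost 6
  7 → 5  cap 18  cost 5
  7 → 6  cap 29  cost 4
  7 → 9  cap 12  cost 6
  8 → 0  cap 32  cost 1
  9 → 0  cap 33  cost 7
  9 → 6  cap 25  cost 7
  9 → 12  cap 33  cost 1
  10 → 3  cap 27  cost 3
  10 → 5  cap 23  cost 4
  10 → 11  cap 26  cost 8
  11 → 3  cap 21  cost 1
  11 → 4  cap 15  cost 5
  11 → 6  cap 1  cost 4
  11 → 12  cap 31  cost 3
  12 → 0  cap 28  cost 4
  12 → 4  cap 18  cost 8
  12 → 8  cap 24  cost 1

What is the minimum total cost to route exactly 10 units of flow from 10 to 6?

shortest-cost path #1: 10→3→6 push 1 @ unit cost 11 (adds 11)
shortest-cost path #2: 10→11→6 push 1 @ unit cost 12 (adds 12)
shortest-cost path #3: 10→5→2→1→7→6 push 1 @ unit cost 23 (adds 23)
shortest-cost path #4: 10→11→4→1→7→6 push 1 @ unit cost 25 (adds 25)
shortest-cost path #5: 10→5→8→0→2→1→7→6 push 6 @ unit cost 25 (adds 150)
total cost = 221

Minimum cost for 10 units: 221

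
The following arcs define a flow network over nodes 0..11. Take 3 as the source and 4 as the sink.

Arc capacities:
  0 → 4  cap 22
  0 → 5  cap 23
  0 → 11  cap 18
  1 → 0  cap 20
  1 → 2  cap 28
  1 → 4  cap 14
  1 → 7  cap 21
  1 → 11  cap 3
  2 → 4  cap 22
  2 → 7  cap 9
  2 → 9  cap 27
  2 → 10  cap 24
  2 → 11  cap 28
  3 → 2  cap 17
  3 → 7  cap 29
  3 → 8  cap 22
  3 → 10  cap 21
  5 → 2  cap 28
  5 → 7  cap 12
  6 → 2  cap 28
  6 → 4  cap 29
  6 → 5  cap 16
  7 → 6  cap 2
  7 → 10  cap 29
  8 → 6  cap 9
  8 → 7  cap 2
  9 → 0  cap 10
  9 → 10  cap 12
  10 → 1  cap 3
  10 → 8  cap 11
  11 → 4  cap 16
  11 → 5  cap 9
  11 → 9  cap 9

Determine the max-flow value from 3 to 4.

Maximum flow value: 31

augment #1: 3→2→4 bottleneck 17, total now 17
augment #2: 3→7→6→4 bottleneck 2, total now 19
augment #3: 3→8→6→4 bottleneck 9, total now 28
augment #4: 3→10→1→4 bottleneck 3, total now 31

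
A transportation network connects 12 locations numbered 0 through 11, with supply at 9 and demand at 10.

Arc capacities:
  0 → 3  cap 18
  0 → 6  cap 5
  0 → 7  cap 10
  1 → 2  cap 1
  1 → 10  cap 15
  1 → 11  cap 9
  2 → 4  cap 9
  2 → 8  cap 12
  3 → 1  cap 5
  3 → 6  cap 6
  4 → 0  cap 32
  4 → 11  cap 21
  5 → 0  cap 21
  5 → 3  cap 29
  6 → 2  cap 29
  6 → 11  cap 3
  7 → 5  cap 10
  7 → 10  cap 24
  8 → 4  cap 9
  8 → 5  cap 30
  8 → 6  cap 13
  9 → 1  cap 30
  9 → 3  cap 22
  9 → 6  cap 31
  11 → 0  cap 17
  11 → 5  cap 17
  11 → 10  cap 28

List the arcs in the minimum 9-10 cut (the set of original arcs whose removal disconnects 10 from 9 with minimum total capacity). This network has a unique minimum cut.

Min-cut arcs: {(1,10), (1,11), (2,4), (2,8), (6,11)} (total capacity 48)

augment #1: 9→1→10 push 15
augment #2: 9→1→11→10 push 9
augment #3: 9→6→11→10 push 3
augment #4: 9→1→2→4→11→10 push 1
augment #5: 9→6→2→4→11→10 push 8
augment #6: 9→6→2→8→4→11→10 push 7
augment #7: 9→6→2→8→4→0→7→10 push 2
augment #8: 9→6→2→8→5→0→7→10 push 3
max flow = 48; residual-reachable set from 9 gives S-side
cut edges (S→T): {(1,10), (1,11), (2,4), (2,8), (6,11)} total cap 48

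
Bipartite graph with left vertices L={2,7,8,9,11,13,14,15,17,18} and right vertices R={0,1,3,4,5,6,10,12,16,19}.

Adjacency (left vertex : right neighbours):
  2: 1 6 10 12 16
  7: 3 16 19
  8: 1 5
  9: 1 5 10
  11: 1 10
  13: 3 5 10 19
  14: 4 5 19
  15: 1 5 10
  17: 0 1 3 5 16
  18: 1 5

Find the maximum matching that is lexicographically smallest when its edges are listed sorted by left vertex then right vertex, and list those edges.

|M| = 8 (so the lex-smallest maximum matching has 8 edges)
process left vertices in ascending order; for each, take the smallest-labelled available neighbour that still permits 8 edges overall, or leave it unmatched if none does
lex-smallest matching: {2-6, 7-3, 8-1, 9-5, 11-10, 13-19, 14-4, 17-0}

Lex-smallest maximum matching: {(2,6), (7,3), (8,1), (9,5), (11,10), (13,19), (14,4), (17,0)}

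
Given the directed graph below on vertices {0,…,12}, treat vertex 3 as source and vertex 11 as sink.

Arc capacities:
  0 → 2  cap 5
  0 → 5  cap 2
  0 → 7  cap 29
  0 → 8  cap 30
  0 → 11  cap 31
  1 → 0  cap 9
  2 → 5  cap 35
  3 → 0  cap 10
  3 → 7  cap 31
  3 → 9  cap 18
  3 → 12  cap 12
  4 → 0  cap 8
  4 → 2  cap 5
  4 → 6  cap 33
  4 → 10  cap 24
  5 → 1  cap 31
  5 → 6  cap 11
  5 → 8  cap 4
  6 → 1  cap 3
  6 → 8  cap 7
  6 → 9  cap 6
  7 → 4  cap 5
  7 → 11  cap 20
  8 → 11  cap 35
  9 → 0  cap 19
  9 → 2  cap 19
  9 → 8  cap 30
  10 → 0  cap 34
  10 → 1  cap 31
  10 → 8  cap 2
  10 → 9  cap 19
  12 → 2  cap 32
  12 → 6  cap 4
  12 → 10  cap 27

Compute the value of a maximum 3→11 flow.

augment #1: 3→0→11 bottleneck 10, total now 10
augment #2: 3→7→11 bottleneck 20, total now 30
augment #3: 3→9→0→11 bottleneck 18, total now 48
augment #4: 3→7→4→0→11 bottleneck 3, total now 51
augment #5: 3→12→6→8→11 bottleneck 4, total now 55
augment #6: 3→12→10→8→11 bottleneck 2, total now 57
augment #7: 3→7→4→0→8→11 bottleneck 2, total now 59
augment #8: 3→12→2→5→8→11 bottleneck 4, total now 63
augment #9: 3→12→10→0→8→11 bottleneck 2, total now 65

Maximum flow value: 65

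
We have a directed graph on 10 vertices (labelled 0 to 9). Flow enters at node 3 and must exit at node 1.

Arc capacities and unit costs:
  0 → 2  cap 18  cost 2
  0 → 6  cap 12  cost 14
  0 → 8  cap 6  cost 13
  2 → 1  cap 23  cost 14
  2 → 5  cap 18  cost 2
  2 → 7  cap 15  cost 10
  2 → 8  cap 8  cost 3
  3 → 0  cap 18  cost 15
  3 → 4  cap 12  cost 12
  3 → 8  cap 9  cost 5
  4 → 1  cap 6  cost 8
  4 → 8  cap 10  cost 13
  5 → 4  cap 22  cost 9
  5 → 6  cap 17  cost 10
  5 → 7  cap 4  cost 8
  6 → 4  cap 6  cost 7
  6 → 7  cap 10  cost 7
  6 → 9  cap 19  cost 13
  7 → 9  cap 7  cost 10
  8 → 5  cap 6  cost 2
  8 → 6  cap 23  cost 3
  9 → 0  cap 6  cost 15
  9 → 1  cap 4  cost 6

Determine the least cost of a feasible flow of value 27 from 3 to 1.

shortest-cost path #1: 3→4→1 push 6 @ unit cost 20 (adds 120)
shortest-cost path #2: 3→8→6→9→1 push 4 @ unit cost 27 (adds 108)
shortest-cost path #3: 3→0→2→1 push 17 @ unit cost 31 (adds 527)
total cost = 755

Minimum cost for 27 units: 755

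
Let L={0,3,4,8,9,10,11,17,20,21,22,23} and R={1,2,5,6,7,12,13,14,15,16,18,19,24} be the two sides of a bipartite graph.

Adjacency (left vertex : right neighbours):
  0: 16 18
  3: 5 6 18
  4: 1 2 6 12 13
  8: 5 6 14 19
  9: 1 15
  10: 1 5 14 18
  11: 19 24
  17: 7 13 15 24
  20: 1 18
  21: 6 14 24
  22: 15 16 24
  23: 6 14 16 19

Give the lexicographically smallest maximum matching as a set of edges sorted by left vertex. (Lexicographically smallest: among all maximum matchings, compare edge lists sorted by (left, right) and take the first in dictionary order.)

|M| = 11 (so the lex-smallest maximum matching has 11 edges)
process left vertices in ascending order; for each, take the smallest-labelled available neighbour that still permits 11 edges overall, or leave it unmatched if none does
lex-smallest matching: {0-16, 3-5, 4-2, 8-6, 9-1, 10-14, 11-19, 17-7, 20-18, 21-24, 22-15}

Lex-smallest maximum matching: {(0,16), (3,5), (4,2), (8,6), (9,1), (10,14), (11,19), (17,7), (20,18), (21,24), (22,15)}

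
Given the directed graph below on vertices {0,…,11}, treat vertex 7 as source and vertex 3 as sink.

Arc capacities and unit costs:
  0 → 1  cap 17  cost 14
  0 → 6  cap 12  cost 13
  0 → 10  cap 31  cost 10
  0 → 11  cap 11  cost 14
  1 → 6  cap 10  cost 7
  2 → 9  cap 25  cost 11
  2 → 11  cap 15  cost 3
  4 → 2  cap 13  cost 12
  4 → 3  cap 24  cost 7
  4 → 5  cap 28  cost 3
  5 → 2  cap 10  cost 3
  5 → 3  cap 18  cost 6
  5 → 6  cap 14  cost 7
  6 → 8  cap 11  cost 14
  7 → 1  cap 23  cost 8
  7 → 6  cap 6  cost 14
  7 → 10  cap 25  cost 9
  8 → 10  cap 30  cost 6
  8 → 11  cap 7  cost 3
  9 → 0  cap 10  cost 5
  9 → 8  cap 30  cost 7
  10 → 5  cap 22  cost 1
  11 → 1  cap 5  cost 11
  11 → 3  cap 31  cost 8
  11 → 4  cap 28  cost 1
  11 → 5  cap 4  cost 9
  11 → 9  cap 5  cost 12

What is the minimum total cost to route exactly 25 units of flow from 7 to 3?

shortest-cost path #1: 7→10→5→3 push 18 @ unit cost 16 (adds 288)
shortest-cost path #2: 7→10→5→2→11→3 push 4 @ unit cost 24 (adds 96)
shortest-cost path #3: 7→6→8→11→3 push 3 @ unit cost 39 (adds 117)
total cost = 501

Minimum cost for 25 units: 501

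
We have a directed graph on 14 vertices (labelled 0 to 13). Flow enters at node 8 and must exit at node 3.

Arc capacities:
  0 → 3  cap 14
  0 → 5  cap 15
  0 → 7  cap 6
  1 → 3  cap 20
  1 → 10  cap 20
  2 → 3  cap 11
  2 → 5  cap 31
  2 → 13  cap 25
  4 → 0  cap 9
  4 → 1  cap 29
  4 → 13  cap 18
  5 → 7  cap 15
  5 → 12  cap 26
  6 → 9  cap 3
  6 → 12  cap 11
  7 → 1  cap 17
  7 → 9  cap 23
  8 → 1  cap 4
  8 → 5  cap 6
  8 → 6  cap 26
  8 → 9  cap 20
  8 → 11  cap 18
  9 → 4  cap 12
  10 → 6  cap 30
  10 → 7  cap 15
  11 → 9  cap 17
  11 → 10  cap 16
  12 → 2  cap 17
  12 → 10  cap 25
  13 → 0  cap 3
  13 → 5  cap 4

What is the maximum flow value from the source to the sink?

augment #1: 8→1→3 bottleneck 4, total now 4
augment #2: 8→5→7→1→3 bottleneck 6, total now 10
augment #3: 8→6→12→2→3 bottleneck 11, total now 21
augment #4: 8→9→4→0→3 bottleneck 9, total now 30
augment #5: 8→9→4→1→3 bottleneck 3, total now 33
augment #6: 8→11→10→7→1→3 bottleneck 7, total now 40
augment #7: 8→11→10→7→1→4→13→0→3 bottleneck 3, total now 43

Maximum flow value: 43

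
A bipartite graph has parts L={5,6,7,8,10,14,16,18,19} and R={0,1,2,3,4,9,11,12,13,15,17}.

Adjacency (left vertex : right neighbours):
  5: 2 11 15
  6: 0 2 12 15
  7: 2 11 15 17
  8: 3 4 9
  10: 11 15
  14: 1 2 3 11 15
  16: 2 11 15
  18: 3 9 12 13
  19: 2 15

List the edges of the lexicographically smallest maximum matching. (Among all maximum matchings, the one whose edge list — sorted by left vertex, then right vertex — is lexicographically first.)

Lex-smallest maximum matching: {(5,2), (6,0), (7,17), (8,3), (10,11), (14,1), (16,15), (18,9)}

|M| = 8 (so the lex-smallest maximum matching has 8 edges)
process left vertices in ascending order; for each, take the smallest-labelled available neighbour that still permits 8 edges overall, or leave it unmatched if none does
lex-smallest matching: {5-2, 6-0, 7-17, 8-3, 10-11, 14-1, 16-15, 18-9}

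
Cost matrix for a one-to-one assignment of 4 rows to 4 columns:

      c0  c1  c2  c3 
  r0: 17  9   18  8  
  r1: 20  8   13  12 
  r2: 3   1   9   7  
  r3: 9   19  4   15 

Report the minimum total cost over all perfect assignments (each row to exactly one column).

optimal assignment: row0→col3 (cost 8), row1→col1 (cost 8), row2→col0 (cost 3), row3→col2 (cost 4)
total = 8 + 8 + 3 + 4 = 23

Minimum assignment cost: 23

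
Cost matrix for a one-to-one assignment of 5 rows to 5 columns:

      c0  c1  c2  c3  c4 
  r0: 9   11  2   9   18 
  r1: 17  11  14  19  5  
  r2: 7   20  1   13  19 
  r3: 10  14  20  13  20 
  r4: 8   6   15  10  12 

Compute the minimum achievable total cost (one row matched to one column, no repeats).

optimal assignment: row0→col3 (cost 9), row1→col4 (cost 5), row2→col2 (cost 1), row3→col0 (cost 10), row4→col1 (cost 6)
total = 9 + 5 + 1 + 10 + 6 = 31

Minimum assignment cost: 31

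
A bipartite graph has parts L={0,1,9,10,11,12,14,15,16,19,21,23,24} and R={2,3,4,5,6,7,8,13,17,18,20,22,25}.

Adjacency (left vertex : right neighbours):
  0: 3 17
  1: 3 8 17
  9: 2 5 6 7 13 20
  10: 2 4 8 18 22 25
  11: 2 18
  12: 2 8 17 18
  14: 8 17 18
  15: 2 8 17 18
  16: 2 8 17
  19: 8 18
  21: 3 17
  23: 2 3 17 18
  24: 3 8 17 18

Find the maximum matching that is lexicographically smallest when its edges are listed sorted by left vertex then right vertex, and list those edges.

|M| = 7 (so the lex-smallest maximum matching has 7 edges)
process left vertices in ascending order; for each, take the smallest-labelled available neighbour that still permits 7 edges overall, or leave it unmatched if none does
lex-smallest matching: {0-3, 1-8, 9-5, 10-4, 11-2, 12-17, 14-18}

Lex-smallest maximum matching: {(0,3), (1,8), (9,5), (10,4), (11,2), (12,17), (14,18)}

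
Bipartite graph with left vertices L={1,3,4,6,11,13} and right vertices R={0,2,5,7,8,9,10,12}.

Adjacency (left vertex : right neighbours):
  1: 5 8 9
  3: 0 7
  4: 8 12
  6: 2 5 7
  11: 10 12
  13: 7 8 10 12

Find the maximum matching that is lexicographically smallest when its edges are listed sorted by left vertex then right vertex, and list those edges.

|M| = 6 (so the lex-smallest maximum matching has 6 edges)
process left vertices in ascending order; for each, take the smallest-labelled available neighbour that still permits 6 edges overall, or leave it unmatched if none does
lex-smallest matching: {1-5, 3-0, 4-8, 6-2, 11-10, 13-7}

Lex-smallest maximum matching: {(1,5), (3,0), (4,8), (6,2), (11,10), (13,7)}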